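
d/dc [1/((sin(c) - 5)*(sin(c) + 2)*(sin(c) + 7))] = (-3*sin(c)^2 - 8*sin(c) + 31)*cos(c)/((sin(c) - 5)^2*(sin(c) + 2)^2*(sin(c) + 7)^2)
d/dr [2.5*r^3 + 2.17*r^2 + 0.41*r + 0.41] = 7.5*r^2 + 4.34*r + 0.41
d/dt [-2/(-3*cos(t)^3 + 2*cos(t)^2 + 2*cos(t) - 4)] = 2*(9*cos(t)^2 - 4*cos(t) - 2)*sin(t)/(-cos(t)/4 + cos(2*t) - 3*cos(3*t)/4 - 3)^2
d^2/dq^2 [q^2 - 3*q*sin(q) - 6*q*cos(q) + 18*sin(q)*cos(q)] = 3*q*sin(q) + 6*q*cos(q) + 12*sin(q) - 36*sin(2*q) - 6*cos(q) + 2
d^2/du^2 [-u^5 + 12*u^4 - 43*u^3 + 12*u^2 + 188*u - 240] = -20*u^3 + 144*u^2 - 258*u + 24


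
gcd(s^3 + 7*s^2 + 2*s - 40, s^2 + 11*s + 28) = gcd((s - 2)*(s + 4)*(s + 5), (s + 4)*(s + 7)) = s + 4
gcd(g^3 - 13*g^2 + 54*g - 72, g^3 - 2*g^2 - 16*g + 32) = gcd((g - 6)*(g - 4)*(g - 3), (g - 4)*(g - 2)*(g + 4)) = g - 4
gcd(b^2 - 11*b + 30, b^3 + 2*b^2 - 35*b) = b - 5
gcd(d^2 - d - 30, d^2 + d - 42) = d - 6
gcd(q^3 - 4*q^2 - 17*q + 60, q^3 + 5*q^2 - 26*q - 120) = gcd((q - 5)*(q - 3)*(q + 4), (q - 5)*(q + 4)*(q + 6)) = q^2 - q - 20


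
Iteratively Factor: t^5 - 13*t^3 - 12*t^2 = (t + 1)*(t^4 - t^3 - 12*t^2) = (t + 1)*(t + 3)*(t^3 - 4*t^2) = t*(t + 1)*(t + 3)*(t^2 - 4*t) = t^2*(t + 1)*(t + 3)*(t - 4)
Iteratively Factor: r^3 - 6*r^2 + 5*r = (r - 1)*(r^2 - 5*r) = r*(r - 1)*(r - 5)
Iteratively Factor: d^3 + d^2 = (d)*(d^2 + d) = d*(d + 1)*(d)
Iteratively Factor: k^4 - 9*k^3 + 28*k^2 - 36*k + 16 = (k - 2)*(k^3 - 7*k^2 + 14*k - 8) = (k - 2)^2*(k^2 - 5*k + 4) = (k - 2)^2*(k - 1)*(k - 4)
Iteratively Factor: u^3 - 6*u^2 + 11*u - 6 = (u - 1)*(u^2 - 5*u + 6) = (u - 2)*(u - 1)*(u - 3)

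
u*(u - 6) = u^2 - 6*u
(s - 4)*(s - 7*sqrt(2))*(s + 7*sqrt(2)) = s^3 - 4*s^2 - 98*s + 392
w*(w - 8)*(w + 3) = w^3 - 5*w^2 - 24*w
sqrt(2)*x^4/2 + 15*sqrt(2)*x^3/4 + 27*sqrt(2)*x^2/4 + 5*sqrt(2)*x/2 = x*(x + 1/2)*(x + 5)*(sqrt(2)*x/2 + sqrt(2))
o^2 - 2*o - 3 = (o - 3)*(o + 1)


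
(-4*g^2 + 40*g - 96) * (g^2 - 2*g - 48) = -4*g^4 + 48*g^3 + 16*g^2 - 1728*g + 4608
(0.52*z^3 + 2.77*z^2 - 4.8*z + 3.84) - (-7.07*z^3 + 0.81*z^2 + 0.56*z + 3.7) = 7.59*z^3 + 1.96*z^2 - 5.36*z + 0.14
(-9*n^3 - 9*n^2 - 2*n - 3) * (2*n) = -18*n^4 - 18*n^3 - 4*n^2 - 6*n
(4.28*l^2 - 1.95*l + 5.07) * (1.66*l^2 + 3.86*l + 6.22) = 7.1048*l^4 + 13.2838*l^3 + 27.5108*l^2 + 7.4412*l + 31.5354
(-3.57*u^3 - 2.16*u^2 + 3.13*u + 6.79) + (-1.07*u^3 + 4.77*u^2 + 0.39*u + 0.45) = -4.64*u^3 + 2.61*u^2 + 3.52*u + 7.24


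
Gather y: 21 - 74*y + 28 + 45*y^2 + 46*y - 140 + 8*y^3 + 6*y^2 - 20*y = 8*y^3 + 51*y^2 - 48*y - 91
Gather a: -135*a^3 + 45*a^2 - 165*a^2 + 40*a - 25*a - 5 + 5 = -135*a^3 - 120*a^2 + 15*a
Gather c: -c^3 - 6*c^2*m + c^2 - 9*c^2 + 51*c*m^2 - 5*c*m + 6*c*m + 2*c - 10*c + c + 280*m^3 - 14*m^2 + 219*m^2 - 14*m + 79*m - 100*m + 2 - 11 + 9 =-c^3 + c^2*(-6*m - 8) + c*(51*m^2 + m - 7) + 280*m^3 + 205*m^2 - 35*m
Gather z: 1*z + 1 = z + 1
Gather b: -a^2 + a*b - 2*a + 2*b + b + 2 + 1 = -a^2 - 2*a + b*(a + 3) + 3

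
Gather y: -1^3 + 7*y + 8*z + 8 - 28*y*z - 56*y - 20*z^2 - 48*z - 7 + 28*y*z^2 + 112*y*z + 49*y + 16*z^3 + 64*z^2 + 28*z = y*(28*z^2 + 84*z) + 16*z^3 + 44*z^2 - 12*z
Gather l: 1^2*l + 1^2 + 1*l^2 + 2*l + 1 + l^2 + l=2*l^2 + 4*l + 2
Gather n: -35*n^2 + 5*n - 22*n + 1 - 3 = -35*n^2 - 17*n - 2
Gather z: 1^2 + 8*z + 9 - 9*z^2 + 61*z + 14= -9*z^2 + 69*z + 24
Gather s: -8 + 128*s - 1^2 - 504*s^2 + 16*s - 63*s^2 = -567*s^2 + 144*s - 9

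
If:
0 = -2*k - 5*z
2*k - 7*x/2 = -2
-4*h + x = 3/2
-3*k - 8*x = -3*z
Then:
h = -753/2456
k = -160/307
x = 84/307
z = 64/307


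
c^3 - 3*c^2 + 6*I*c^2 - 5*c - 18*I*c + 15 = (c - 3)*(c + I)*(c + 5*I)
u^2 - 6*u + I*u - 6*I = (u - 6)*(u + I)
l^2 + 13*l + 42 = (l + 6)*(l + 7)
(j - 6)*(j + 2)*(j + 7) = j^3 + 3*j^2 - 40*j - 84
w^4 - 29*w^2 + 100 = (w - 5)*(w - 2)*(w + 2)*(w + 5)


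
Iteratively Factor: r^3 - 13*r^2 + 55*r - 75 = (r - 5)*(r^2 - 8*r + 15) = (r - 5)*(r - 3)*(r - 5)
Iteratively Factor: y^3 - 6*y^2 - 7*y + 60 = (y - 4)*(y^2 - 2*y - 15) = (y - 5)*(y - 4)*(y + 3)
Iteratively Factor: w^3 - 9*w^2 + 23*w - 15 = (w - 1)*(w^2 - 8*w + 15) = (w - 3)*(w - 1)*(w - 5)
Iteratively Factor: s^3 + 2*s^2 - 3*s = (s + 3)*(s^2 - s) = (s - 1)*(s + 3)*(s)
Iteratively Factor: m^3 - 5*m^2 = (m - 5)*(m^2) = m*(m - 5)*(m)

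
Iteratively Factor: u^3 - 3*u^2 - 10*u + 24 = (u + 3)*(u^2 - 6*u + 8) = (u - 4)*(u + 3)*(u - 2)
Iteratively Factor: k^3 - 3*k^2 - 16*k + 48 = (k + 4)*(k^2 - 7*k + 12) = (k - 4)*(k + 4)*(k - 3)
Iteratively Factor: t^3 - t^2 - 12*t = (t + 3)*(t^2 - 4*t) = t*(t + 3)*(t - 4)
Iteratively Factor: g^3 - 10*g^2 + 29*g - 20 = (g - 5)*(g^2 - 5*g + 4) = (g - 5)*(g - 1)*(g - 4)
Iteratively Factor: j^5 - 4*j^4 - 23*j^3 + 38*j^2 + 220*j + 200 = (j + 2)*(j^4 - 6*j^3 - 11*j^2 + 60*j + 100) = (j - 5)*(j + 2)*(j^3 - j^2 - 16*j - 20) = (j - 5)*(j + 2)^2*(j^2 - 3*j - 10) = (j - 5)*(j + 2)^3*(j - 5)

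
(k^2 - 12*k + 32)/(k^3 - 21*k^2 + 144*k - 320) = (k - 4)/(k^2 - 13*k + 40)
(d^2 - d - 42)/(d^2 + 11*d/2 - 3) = 2*(d - 7)/(2*d - 1)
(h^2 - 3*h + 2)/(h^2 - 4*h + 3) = (h - 2)/(h - 3)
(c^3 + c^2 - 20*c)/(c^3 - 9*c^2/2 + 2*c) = 2*(c + 5)/(2*c - 1)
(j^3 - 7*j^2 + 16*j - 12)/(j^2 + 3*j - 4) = (j^3 - 7*j^2 + 16*j - 12)/(j^2 + 3*j - 4)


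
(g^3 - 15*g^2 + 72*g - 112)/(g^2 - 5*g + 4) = (g^2 - 11*g + 28)/(g - 1)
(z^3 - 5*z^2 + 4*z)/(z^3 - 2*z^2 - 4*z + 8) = z*(z^2 - 5*z + 4)/(z^3 - 2*z^2 - 4*z + 8)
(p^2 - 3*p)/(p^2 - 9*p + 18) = p/(p - 6)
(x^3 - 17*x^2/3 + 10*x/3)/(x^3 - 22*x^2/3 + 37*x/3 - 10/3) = x*(3*x - 2)/(3*x^2 - 7*x + 2)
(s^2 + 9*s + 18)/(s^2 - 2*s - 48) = (s + 3)/(s - 8)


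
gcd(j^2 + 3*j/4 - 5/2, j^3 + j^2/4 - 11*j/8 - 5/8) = j - 5/4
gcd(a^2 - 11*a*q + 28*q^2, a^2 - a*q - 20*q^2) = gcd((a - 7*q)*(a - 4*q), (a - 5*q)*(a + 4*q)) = 1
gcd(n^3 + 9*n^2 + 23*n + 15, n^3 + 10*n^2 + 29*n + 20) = n^2 + 6*n + 5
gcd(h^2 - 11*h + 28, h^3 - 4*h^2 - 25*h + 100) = h - 4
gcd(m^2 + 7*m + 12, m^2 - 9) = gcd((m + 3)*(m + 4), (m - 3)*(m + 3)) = m + 3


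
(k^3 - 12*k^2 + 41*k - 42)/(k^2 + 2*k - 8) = (k^2 - 10*k + 21)/(k + 4)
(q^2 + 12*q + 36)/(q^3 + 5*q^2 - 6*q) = (q + 6)/(q*(q - 1))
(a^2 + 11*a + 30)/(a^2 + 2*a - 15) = (a + 6)/(a - 3)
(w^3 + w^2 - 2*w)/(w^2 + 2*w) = w - 1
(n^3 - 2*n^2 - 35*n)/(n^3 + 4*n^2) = (n^2 - 2*n - 35)/(n*(n + 4))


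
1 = 1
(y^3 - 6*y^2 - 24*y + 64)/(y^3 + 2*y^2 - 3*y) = (y^3 - 6*y^2 - 24*y + 64)/(y*(y^2 + 2*y - 3))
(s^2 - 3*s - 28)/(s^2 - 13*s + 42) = (s + 4)/(s - 6)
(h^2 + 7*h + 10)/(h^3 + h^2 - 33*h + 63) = (h^2 + 7*h + 10)/(h^3 + h^2 - 33*h + 63)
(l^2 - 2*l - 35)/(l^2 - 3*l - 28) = (l + 5)/(l + 4)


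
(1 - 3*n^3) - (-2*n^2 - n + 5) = -3*n^3 + 2*n^2 + n - 4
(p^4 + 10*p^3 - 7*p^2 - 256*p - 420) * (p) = p^5 + 10*p^4 - 7*p^3 - 256*p^2 - 420*p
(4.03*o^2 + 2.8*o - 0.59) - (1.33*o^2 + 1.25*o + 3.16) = 2.7*o^2 + 1.55*o - 3.75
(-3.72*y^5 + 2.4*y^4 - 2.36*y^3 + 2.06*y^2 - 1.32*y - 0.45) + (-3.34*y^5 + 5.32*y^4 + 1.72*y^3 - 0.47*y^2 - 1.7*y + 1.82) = -7.06*y^5 + 7.72*y^4 - 0.64*y^3 + 1.59*y^2 - 3.02*y + 1.37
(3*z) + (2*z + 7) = 5*z + 7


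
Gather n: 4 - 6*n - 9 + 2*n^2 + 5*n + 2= 2*n^2 - n - 3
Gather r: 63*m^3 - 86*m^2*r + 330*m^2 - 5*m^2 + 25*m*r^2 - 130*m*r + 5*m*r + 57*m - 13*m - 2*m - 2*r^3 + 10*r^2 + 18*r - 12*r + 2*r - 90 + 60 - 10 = 63*m^3 + 325*m^2 + 42*m - 2*r^3 + r^2*(25*m + 10) + r*(-86*m^2 - 125*m + 8) - 40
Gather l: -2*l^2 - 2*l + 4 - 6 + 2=-2*l^2 - 2*l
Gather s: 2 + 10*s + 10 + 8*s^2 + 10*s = 8*s^2 + 20*s + 12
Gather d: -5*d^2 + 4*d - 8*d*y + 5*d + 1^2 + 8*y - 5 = -5*d^2 + d*(9 - 8*y) + 8*y - 4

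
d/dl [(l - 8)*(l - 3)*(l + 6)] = 3*l^2 - 10*l - 42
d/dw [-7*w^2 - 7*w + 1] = -14*w - 7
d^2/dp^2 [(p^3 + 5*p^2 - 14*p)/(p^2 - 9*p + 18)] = 4*(47*p^3 - 378*p^2 + 864*p - 324)/(p^6 - 27*p^5 + 297*p^4 - 1701*p^3 + 5346*p^2 - 8748*p + 5832)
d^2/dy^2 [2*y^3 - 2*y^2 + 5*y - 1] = 12*y - 4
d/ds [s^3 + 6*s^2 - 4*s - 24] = 3*s^2 + 12*s - 4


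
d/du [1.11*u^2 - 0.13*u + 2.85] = 2.22*u - 0.13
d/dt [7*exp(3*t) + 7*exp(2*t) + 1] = (21*exp(t) + 14)*exp(2*t)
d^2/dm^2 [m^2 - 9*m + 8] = 2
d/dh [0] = 0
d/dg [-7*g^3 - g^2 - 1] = g*(-21*g - 2)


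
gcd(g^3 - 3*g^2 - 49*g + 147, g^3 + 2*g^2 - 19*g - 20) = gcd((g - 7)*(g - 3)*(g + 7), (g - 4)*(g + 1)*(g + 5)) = 1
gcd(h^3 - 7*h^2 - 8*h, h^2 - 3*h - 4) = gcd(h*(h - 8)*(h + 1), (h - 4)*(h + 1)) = h + 1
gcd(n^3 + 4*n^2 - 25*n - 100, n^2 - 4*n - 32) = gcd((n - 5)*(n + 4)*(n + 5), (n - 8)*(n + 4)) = n + 4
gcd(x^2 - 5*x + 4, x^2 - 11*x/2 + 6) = x - 4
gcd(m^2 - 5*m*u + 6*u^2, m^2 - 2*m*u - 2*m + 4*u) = -m + 2*u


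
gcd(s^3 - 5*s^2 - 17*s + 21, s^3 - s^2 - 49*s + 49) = s^2 - 8*s + 7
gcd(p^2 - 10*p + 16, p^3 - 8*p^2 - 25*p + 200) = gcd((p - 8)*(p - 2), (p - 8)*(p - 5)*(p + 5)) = p - 8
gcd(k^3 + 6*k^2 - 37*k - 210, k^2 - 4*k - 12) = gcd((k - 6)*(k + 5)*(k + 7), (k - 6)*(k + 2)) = k - 6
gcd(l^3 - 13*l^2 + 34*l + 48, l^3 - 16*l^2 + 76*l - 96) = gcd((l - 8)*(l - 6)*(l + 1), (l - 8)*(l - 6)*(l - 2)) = l^2 - 14*l + 48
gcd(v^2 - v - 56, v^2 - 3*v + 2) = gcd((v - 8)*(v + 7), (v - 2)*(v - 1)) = 1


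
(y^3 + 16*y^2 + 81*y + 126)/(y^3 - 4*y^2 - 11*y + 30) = (y^2 + 13*y + 42)/(y^2 - 7*y + 10)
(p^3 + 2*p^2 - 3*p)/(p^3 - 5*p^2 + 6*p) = (p^2 + 2*p - 3)/(p^2 - 5*p + 6)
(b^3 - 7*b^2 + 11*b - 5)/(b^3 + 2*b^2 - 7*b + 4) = (b - 5)/(b + 4)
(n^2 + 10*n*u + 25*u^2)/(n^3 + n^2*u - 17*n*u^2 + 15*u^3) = (n + 5*u)/(n^2 - 4*n*u + 3*u^2)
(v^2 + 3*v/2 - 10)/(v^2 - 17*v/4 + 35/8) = 4*(v + 4)/(4*v - 7)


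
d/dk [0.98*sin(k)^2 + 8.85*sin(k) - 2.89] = (1.96*sin(k) + 8.85)*cos(k)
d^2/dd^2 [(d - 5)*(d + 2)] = 2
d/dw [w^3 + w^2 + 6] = w*(3*w + 2)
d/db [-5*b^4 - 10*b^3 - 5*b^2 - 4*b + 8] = -20*b^3 - 30*b^2 - 10*b - 4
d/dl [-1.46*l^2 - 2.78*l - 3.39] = -2.92*l - 2.78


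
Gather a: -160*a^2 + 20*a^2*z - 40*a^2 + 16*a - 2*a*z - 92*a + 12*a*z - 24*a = a^2*(20*z - 200) + a*(10*z - 100)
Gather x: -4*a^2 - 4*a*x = -4*a^2 - 4*a*x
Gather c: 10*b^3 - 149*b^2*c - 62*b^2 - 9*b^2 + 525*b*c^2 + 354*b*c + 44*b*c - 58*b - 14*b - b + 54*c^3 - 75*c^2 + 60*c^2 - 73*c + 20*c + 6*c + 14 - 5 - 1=10*b^3 - 71*b^2 - 73*b + 54*c^3 + c^2*(525*b - 15) + c*(-149*b^2 + 398*b - 47) + 8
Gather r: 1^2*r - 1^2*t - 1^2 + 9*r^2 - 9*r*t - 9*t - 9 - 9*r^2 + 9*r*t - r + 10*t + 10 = 0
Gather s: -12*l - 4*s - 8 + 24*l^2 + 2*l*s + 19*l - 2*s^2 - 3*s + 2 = 24*l^2 + 7*l - 2*s^2 + s*(2*l - 7) - 6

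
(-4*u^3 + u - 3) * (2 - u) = 4*u^4 - 8*u^3 - u^2 + 5*u - 6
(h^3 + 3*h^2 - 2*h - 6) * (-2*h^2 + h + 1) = -2*h^5 - 5*h^4 + 8*h^3 + 13*h^2 - 8*h - 6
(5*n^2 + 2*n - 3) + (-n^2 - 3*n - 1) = 4*n^2 - n - 4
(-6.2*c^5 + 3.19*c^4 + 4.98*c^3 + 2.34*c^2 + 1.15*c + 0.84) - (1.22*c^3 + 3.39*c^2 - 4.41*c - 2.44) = -6.2*c^5 + 3.19*c^4 + 3.76*c^3 - 1.05*c^2 + 5.56*c + 3.28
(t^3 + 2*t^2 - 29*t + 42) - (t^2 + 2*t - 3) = t^3 + t^2 - 31*t + 45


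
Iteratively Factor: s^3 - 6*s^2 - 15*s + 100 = (s - 5)*(s^2 - s - 20) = (s - 5)*(s + 4)*(s - 5)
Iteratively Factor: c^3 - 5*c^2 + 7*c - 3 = (c - 1)*(c^2 - 4*c + 3) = (c - 1)^2*(c - 3)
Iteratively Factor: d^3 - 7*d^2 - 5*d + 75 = (d - 5)*(d^2 - 2*d - 15) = (d - 5)^2*(d + 3)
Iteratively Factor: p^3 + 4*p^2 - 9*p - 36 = (p - 3)*(p^2 + 7*p + 12) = (p - 3)*(p + 4)*(p + 3)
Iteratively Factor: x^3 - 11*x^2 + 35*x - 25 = (x - 5)*(x^2 - 6*x + 5) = (x - 5)^2*(x - 1)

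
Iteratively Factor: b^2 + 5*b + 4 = (b + 4)*(b + 1)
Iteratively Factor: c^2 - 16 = (c - 4)*(c + 4)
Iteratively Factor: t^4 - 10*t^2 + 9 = (t - 3)*(t^3 + 3*t^2 - t - 3) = (t - 3)*(t + 1)*(t^2 + 2*t - 3) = (t - 3)*(t + 1)*(t + 3)*(t - 1)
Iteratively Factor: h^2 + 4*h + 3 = (h + 3)*(h + 1)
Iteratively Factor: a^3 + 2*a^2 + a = (a + 1)*(a^2 + a) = (a + 1)^2*(a)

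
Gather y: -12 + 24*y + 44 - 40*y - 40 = -16*y - 8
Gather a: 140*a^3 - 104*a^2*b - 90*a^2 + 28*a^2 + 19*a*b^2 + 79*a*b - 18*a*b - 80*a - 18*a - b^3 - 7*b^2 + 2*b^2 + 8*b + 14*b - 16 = 140*a^3 + a^2*(-104*b - 62) + a*(19*b^2 + 61*b - 98) - b^3 - 5*b^2 + 22*b - 16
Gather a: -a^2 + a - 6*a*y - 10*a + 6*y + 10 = -a^2 + a*(-6*y - 9) + 6*y + 10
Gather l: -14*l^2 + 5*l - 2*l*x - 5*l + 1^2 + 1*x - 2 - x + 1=-14*l^2 - 2*l*x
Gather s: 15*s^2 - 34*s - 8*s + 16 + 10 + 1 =15*s^2 - 42*s + 27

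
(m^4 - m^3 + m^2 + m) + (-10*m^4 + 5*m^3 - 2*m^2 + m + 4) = -9*m^4 + 4*m^3 - m^2 + 2*m + 4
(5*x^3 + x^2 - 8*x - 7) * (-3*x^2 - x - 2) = -15*x^5 - 8*x^4 + 13*x^3 + 27*x^2 + 23*x + 14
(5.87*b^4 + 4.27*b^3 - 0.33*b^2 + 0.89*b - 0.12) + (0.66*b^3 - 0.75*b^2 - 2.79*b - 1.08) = 5.87*b^4 + 4.93*b^3 - 1.08*b^2 - 1.9*b - 1.2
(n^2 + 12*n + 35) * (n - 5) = n^3 + 7*n^2 - 25*n - 175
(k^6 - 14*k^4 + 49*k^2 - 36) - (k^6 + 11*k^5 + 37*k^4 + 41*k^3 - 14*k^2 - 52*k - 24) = -11*k^5 - 51*k^4 - 41*k^3 + 63*k^2 + 52*k - 12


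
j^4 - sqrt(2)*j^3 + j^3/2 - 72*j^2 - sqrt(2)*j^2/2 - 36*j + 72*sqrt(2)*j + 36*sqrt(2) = (j + 1/2)*(j - 6*sqrt(2))*(j - sqrt(2))*(j + 6*sqrt(2))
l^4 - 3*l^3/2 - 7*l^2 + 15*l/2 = l*(l - 3)*(l - 1)*(l + 5/2)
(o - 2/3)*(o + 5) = o^2 + 13*o/3 - 10/3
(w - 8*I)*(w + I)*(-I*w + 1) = -I*w^3 - 6*w^2 - 15*I*w + 8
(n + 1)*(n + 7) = n^2 + 8*n + 7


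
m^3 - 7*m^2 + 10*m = m*(m - 5)*(m - 2)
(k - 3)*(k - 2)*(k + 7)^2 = k^4 + 9*k^3 - 15*k^2 - 161*k + 294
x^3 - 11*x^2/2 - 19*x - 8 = (x - 8)*(x + 1/2)*(x + 2)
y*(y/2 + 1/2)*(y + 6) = y^3/2 + 7*y^2/2 + 3*y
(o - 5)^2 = o^2 - 10*o + 25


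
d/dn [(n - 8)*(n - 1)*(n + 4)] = 3*n^2 - 10*n - 28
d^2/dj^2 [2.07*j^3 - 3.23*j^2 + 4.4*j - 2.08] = 12.42*j - 6.46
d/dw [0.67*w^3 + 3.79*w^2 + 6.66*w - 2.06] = 2.01*w^2 + 7.58*w + 6.66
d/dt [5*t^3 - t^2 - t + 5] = 15*t^2 - 2*t - 1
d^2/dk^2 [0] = 0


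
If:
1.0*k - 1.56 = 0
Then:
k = 1.56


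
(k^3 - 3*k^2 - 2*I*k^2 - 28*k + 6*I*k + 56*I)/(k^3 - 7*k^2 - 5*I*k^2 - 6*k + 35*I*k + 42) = (k + 4)/(k - 3*I)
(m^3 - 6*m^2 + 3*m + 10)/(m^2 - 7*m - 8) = (m^2 - 7*m + 10)/(m - 8)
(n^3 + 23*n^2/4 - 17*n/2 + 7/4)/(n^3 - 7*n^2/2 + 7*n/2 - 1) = (4*n^2 + 27*n - 7)/(2*(2*n^2 - 5*n + 2))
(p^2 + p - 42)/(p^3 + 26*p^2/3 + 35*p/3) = 3*(p - 6)/(p*(3*p + 5))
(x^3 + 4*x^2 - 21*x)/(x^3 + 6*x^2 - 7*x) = (x - 3)/(x - 1)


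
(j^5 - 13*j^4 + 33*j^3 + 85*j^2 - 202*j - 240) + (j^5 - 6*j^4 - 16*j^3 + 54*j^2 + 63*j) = 2*j^5 - 19*j^4 + 17*j^3 + 139*j^2 - 139*j - 240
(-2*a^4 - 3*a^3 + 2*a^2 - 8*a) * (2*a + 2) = -4*a^5 - 10*a^4 - 2*a^3 - 12*a^2 - 16*a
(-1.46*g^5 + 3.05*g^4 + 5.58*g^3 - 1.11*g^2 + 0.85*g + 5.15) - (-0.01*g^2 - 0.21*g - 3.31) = -1.46*g^5 + 3.05*g^4 + 5.58*g^3 - 1.1*g^2 + 1.06*g + 8.46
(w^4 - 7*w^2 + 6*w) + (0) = w^4 - 7*w^2 + 6*w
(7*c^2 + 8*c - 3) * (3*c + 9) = 21*c^3 + 87*c^2 + 63*c - 27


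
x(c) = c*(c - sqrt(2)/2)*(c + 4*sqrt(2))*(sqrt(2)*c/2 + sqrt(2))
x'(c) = sqrt(2)*c*(c - sqrt(2)/2)*(c + 4*sqrt(2))/2 + c*(c - sqrt(2)/2)*(sqrt(2)*c/2 + sqrt(2)) + c*(c + 4*sqrt(2))*(sqrt(2)*c/2 + sqrt(2)) + (c - sqrt(2)/2)*(c + 4*sqrt(2))*(sqrt(2)*c/2 + sqrt(2)) = 2*sqrt(2)*c^3 + 3*sqrt(2)*c^2 + 21*c^2/2 - 4*sqrt(2)*c + 14*c - 4*sqrt(2)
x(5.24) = 1325.05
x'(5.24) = 849.81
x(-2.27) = -4.37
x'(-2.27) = 18.29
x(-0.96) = 5.53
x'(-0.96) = -2.58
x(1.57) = 24.71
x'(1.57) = 54.73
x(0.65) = -0.44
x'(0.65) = 6.77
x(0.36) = -1.25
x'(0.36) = -0.61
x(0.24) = -1.05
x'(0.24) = -2.77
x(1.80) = 39.42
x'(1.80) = 73.62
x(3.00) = 210.53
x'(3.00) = 228.42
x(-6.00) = 39.06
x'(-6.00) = -135.92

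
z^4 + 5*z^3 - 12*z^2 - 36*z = z*(z - 3)*(z + 2)*(z + 6)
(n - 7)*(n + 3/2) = n^2 - 11*n/2 - 21/2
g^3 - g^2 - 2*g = g*(g - 2)*(g + 1)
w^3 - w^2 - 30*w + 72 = (w - 4)*(w - 3)*(w + 6)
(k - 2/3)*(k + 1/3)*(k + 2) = k^3 + 5*k^2/3 - 8*k/9 - 4/9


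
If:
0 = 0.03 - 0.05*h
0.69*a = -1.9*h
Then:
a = -1.65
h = 0.60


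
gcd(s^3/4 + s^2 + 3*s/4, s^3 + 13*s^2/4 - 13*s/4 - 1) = 1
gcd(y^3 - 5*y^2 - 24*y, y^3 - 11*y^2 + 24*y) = y^2 - 8*y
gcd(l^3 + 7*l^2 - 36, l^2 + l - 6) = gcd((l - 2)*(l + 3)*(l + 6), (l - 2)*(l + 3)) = l^2 + l - 6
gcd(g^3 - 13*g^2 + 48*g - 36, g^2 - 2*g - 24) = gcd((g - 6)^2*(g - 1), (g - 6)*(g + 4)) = g - 6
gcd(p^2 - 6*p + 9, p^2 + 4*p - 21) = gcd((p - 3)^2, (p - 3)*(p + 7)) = p - 3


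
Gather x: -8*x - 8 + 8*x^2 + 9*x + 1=8*x^2 + x - 7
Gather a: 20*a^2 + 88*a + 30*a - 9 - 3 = 20*a^2 + 118*a - 12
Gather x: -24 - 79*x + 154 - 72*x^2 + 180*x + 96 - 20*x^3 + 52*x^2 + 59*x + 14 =-20*x^3 - 20*x^2 + 160*x + 240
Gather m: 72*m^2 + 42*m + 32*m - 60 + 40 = 72*m^2 + 74*m - 20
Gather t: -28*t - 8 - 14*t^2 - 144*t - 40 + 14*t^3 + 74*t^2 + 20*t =14*t^3 + 60*t^2 - 152*t - 48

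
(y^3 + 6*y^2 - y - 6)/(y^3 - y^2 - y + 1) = (y + 6)/(y - 1)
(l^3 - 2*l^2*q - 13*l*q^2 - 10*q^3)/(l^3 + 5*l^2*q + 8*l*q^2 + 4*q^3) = (l - 5*q)/(l + 2*q)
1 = 1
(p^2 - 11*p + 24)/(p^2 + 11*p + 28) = (p^2 - 11*p + 24)/(p^2 + 11*p + 28)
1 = 1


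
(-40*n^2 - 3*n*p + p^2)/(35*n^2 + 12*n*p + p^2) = (-8*n + p)/(7*n + p)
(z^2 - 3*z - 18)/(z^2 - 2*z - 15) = (z - 6)/(z - 5)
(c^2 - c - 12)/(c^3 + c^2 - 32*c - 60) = (c^2 - c - 12)/(c^3 + c^2 - 32*c - 60)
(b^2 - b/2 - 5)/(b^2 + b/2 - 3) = (2*b - 5)/(2*b - 3)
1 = 1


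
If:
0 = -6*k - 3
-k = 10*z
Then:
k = -1/2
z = 1/20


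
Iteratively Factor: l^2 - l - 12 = (l + 3)*(l - 4)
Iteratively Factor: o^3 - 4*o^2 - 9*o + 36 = (o - 4)*(o^2 - 9) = (o - 4)*(o - 3)*(o + 3)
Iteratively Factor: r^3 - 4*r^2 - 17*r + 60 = (r + 4)*(r^2 - 8*r + 15) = (r - 3)*(r + 4)*(r - 5)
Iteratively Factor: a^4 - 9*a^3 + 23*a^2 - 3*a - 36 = (a - 4)*(a^3 - 5*a^2 + 3*a + 9) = (a - 4)*(a - 3)*(a^2 - 2*a - 3) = (a - 4)*(a - 3)*(a + 1)*(a - 3)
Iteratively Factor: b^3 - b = (b - 1)*(b^2 + b) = (b - 1)*(b + 1)*(b)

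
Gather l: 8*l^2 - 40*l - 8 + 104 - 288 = 8*l^2 - 40*l - 192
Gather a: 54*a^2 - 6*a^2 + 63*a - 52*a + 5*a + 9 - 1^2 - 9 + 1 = 48*a^2 + 16*a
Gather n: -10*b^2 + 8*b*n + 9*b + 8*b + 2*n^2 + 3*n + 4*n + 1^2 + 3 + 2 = -10*b^2 + 17*b + 2*n^2 + n*(8*b + 7) + 6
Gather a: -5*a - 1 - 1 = -5*a - 2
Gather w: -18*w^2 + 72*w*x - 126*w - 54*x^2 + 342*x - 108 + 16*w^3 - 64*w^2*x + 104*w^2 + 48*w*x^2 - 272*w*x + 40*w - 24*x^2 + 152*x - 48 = 16*w^3 + w^2*(86 - 64*x) + w*(48*x^2 - 200*x - 86) - 78*x^2 + 494*x - 156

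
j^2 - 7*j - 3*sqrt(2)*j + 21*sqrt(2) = (j - 7)*(j - 3*sqrt(2))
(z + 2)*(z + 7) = z^2 + 9*z + 14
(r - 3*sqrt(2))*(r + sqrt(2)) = r^2 - 2*sqrt(2)*r - 6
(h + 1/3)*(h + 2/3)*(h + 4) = h^3 + 5*h^2 + 38*h/9 + 8/9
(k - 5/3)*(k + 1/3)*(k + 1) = k^3 - k^2/3 - 17*k/9 - 5/9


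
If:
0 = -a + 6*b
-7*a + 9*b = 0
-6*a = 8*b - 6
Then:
No Solution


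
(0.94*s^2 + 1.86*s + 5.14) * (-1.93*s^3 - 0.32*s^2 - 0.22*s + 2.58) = -1.8142*s^5 - 3.8906*s^4 - 10.7222*s^3 + 0.3712*s^2 + 3.668*s + 13.2612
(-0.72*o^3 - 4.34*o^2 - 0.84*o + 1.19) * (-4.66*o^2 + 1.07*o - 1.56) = 3.3552*o^5 + 19.454*o^4 + 0.3938*o^3 + 0.326200000000001*o^2 + 2.5837*o - 1.8564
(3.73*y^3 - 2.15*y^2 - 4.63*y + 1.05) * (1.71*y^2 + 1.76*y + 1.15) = 6.3783*y^5 + 2.8883*y^4 - 7.4118*y^3 - 8.8258*y^2 - 3.4765*y + 1.2075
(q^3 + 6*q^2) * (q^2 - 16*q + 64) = q^5 - 10*q^4 - 32*q^3 + 384*q^2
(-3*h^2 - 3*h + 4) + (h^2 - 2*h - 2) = -2*h^2 - 5*h + 2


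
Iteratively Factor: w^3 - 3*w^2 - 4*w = (w - 4)*(w^2 + w) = (w - 4)*(w + 1)*(w)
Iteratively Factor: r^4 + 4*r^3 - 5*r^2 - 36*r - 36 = (r + 2)*(r^3 + 2*r^2 - 9*r - 18) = (r + 2)*(r + 3)*(r^2 - r - 6) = (r + 2)^2*(r + 3)*(r - 3)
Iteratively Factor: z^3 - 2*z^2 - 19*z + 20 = (z + 4)*(z^2 - 6*z + 5) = (z - 5)*(z + 4)*(z - 1)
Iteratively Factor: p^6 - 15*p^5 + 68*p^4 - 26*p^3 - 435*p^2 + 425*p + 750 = (p - 3)*(p^5 - 12*p^4 + 32*p^3 + 70*p^2 - 225*p - 250) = (p - 5)*(p - 3)*(p^4 - 7*p^3 - 3*p^2 + 55*p + 50) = (p - 5)^2*(p - 3)*(p^3 - 2*p^2 - 13*p - 10) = (p - 5)^2*(p - 3)*(p + 2)*(p^2 - 4*p - 5) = (p - 5)^2*(p - 3)*(p + 1)*(p + 2)*(p - 5)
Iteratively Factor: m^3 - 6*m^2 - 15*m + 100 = (m + 4)*(m^2 - 10*m + 25) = (m - 5)*(m + 4)*(m - 5)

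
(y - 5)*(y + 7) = y^2 + 2*y - 35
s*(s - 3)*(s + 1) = s^3 - 2*s^2 - 3*s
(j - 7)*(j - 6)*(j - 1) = j^3 - 14*j^2 + 55*j - 42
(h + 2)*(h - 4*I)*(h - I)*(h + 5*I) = h^4 + 2*h^3 + 21*h^2 + 42*h - 20*I*h - 40*I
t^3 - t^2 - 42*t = t*(t - 7)*(t + 6)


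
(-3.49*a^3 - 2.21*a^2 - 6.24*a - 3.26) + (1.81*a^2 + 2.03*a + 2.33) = -3.49*a^3 - 0.4*a^2 - 4.21*a - 0.93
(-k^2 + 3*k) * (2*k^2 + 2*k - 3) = -2*k^4 + 4*k^3 + 9*k^2 - 9*k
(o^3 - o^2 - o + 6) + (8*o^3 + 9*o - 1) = 9*o^3 - o^2 + 8*o + 5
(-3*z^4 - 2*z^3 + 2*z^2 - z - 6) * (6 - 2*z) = 6*z^5 - 14*z^4 - 16*z^3 + 14*z^2 + 6*z - 36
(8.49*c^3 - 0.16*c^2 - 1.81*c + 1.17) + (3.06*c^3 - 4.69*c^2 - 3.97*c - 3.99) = 11.55*c^3 - 4.85*c^2 - 5.78*c - 2.82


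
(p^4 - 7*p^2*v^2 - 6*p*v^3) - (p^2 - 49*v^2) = p^4 - 7*p^2*v^2 - p^2 - 6*p*v^3 + 49*v^2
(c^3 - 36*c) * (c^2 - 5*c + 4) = c^5 - 5*c^4 - 32*c^3 + 180*c^2 - 144*c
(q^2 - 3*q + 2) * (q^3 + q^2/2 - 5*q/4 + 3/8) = q^5 - 5*q^4/2 - 3*q^3/4 + 41*q^2/8 - 29*q/8 + 3/4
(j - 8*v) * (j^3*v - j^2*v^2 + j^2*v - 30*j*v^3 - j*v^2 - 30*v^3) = j^4*v - 9*j^3*v^2 + j^3*v - 22*j^2*v^3 - 9*j^2*v^2 + 240*j*v^4 - 22*j*v^3 + 240*v^4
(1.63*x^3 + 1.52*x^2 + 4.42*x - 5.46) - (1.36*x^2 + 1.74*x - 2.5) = 1.63*x^3 + 0.16*x^2 + 2.68*x - 2.96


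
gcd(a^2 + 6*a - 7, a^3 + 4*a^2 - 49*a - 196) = a + 7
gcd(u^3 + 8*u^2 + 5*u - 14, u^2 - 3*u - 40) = 1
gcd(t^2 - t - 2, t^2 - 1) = t + 1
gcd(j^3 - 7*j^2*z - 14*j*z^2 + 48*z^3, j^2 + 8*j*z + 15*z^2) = j + 3*z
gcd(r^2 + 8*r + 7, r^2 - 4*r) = 1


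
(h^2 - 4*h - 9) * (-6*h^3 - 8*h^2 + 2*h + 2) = -6*h^5 + 16*h^4 + 88*h^3 + 66*h^2 - 26*h - 18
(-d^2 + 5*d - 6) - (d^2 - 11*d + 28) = -2*d^2 + 16*d - 34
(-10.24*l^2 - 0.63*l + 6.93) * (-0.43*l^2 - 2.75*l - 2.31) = 4.4032*l^4 + 28.4309*l^3 + 22.407*l^2 - 17.6022*l - 16.0083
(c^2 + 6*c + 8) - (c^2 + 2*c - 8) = 4*c + 16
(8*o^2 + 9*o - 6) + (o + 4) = 8*o^2 + 10*o - 2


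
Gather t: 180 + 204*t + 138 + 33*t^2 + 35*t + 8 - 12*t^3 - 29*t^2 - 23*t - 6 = -12*t^3 + 4*t^2 + 216*t + 320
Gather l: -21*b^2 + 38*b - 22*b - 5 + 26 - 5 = -21*b^2 + 16*b + 16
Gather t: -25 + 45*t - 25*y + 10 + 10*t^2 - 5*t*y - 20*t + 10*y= 10*t^2 + t*(25 - 5*y) - 15*y - 15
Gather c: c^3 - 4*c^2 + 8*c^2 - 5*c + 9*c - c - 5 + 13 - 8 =c^3 + 4*c^2 + 3*c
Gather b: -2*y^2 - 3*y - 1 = -2*y^2 - 3*y - 1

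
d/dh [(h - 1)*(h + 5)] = 2*h + 4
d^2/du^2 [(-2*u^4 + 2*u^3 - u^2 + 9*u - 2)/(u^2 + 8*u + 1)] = 2*(-2*u^6 - 48*u^5 - 390*u^4 + 15*u^3 + 33*u^2 - 69*u - 199)/(u^6 + 24*u^5 + 195*u^4 + 560*u^3 + 195*u^2 + 24*u + 1)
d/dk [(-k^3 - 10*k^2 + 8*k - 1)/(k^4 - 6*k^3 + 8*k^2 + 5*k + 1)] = (k^6 + 20*k^5 - 92*k^4 + 90*k^3 - 135*k^2 - 4*k + 13)/(k^8 - 12*k^7 + 52*k^6 - 86*k^5 + 6*k^4 + 68*k^3 + 41*k^2 + 10*k + 1)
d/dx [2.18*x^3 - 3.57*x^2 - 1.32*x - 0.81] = 6.54*x^2 - 7.14*x - 1.32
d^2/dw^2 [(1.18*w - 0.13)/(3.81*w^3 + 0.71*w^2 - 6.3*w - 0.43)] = (102.773988*w^5 - 3.493008*w^4 + 52.210148*w^3 + 41.52747*w^2 + 4.37259000000002*w - 16.792018)/(55.306341*w^9 + 30.919293*w^8 - 268.592427*w^7 - 120.620638*w^6 + 437.150052*w^5 + 145.817151*w^4 - 236.393253*w^3 - 50.806263*w^2 - 3.49461*w - 0.079507)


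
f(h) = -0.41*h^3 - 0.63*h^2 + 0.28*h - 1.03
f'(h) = -1.23*h^2 - 1.26*h + 0.28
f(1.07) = -1.95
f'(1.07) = -2.48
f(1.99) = -6.20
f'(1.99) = -7.10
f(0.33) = -1.02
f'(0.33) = -0.27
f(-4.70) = 26.30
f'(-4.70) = -20.97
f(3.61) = -27.52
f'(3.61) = -20.30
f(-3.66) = 9.61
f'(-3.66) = -11.58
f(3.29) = -21.53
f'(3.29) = -17.18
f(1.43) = -3.12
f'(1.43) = -4.04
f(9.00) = -348.43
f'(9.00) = -110.69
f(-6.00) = 63.17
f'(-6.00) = -36.44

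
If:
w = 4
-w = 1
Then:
No Solution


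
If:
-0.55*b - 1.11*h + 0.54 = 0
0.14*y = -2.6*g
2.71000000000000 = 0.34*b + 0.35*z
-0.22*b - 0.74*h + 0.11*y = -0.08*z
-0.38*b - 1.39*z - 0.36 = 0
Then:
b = 11.46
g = 0.51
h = -5.19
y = -9.54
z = -3.39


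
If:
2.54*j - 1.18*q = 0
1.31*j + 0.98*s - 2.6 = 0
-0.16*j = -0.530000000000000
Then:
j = 3.31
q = 7.13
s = -1.77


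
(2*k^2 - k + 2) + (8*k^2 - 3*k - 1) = 10*k^2 - 4*k + 1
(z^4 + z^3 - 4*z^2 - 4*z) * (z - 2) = z^5 - z^4 - 6*z^3 + 4*z^2 + 8*z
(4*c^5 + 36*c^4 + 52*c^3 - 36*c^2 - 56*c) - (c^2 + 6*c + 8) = 4*c^5 + 36*c^4 + 52*c^3 - 37*c^2 - 62*c - 8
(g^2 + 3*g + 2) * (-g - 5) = -g^3 - 8*g^2 - 17*g - 10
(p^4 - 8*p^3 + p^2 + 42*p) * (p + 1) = p^5 - 7*p^4 - 7*p^3 + 43*p^2 + 42*p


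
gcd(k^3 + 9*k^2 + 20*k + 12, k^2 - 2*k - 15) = 1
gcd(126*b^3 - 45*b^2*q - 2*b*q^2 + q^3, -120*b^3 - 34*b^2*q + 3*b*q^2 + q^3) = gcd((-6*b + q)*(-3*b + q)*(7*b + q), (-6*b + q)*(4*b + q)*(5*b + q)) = -6*b + q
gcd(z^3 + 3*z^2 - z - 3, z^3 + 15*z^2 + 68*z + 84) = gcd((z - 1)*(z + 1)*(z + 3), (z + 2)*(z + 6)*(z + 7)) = 1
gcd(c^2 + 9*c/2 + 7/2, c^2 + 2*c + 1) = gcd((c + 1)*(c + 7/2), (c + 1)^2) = c + 1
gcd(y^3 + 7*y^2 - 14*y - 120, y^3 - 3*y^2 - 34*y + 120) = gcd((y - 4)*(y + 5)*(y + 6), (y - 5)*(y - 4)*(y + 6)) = y^2 + 2*y - 24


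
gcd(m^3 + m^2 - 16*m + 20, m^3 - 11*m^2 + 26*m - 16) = m - 2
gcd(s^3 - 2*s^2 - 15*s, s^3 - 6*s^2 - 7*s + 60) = s^2 - 2*s - 15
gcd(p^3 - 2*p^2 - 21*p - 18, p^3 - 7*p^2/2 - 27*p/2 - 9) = p^2 - 5*p - 6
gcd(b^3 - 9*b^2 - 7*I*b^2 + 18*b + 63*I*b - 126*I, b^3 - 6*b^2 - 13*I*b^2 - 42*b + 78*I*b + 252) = b^2 + b*(-6 - 7*I) + 42*I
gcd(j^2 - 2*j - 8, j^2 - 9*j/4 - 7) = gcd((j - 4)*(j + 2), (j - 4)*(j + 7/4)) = j - 4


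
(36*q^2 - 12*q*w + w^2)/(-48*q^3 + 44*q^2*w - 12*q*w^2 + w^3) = (-6*q + w)/(8*q^2 - 6*q*w + w^2)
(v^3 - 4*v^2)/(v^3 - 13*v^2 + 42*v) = v*(v - 4)/(v^2 - 13*v + 42)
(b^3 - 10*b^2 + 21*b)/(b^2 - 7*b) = b - 3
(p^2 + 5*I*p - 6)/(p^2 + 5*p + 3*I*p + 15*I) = (p + 2*I)/(p + 5)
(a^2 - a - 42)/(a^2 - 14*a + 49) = (a + 6)/(a - 7)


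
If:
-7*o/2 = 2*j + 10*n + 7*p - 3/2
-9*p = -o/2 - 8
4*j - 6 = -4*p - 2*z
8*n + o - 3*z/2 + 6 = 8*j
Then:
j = 105/142 - 175*z/284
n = 79/284 - 49*z/71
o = 297*z/142 - 164/71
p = 33*z/284 + 54/71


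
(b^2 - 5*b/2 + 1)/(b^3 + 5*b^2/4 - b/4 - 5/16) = 8*(b - 2)/(8*b^2 + 14*b + 5)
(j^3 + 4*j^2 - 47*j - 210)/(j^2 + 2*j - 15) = (j^2 - j - 42)/(j - 3)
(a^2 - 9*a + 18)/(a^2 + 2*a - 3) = (a^2 - 9*a + 18)/(a^2 + 2*a - 3)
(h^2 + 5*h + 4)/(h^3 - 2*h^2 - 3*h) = (h + 4)/(h*(h - 3))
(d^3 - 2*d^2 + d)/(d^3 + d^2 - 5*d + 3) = d/(d + 3)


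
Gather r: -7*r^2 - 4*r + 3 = -7*r^2 - 4*r + 3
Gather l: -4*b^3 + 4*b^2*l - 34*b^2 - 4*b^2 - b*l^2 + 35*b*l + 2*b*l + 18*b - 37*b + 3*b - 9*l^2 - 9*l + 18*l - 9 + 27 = -4*b^3 - 38*b^2 - 16*b + l^2*(-b - 9) + l*(4*b^2 + 37*b + 9) + 18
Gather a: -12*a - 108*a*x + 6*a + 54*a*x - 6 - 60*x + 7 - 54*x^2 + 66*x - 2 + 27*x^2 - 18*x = a*(-54*x - 6) - 27*x^2 - 12*x - 1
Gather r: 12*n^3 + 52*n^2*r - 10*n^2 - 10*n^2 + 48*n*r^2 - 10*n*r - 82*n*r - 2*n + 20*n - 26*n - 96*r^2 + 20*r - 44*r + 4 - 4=12*n^3 - 20*n^2 - 8*n + r^2*(48*n - 96) + r*(52*n^2 - 92*n - 24)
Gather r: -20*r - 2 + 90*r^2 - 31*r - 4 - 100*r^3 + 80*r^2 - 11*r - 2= -100*r^3 + 170*r^2 - 62*r - 8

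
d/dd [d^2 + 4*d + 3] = 2*d + 4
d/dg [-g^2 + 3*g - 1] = 3 - 2*g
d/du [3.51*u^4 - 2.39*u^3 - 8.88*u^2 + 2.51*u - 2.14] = 14.04*u^3 - 7.17*u^2 - 17.76*u + 2.51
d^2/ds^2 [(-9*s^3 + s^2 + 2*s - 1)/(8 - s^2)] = 14*(10*s^3 - 3*s^2 + 240*s - 8)/(s^6 - 24*s^4 + 192*s^2 - 512)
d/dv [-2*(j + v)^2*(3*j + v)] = 2*(-7*j - 3*v)*(j + v)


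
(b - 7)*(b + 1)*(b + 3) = b^3 - 3*b^2 - 25*b - 21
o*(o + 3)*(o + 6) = o^3 + 9*o^2 + 18*o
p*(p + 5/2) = p^2 + 5*p/2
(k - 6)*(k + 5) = k^2 - k - 30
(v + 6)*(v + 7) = v^2 + 13*v + 42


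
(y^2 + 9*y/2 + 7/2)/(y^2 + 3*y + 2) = (y + 7/2)/(y + 2)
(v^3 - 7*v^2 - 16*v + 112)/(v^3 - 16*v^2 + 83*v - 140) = (v + 4)/(v - 5)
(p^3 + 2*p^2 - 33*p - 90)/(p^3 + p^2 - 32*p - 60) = (p + 3)/(p + 2)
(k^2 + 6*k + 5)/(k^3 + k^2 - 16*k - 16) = (k + 5)/(k^2 - 16)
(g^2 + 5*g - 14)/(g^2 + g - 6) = (g + 7)/(g + 3)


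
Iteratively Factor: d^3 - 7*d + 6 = (d + 3)*(d^2 - 3*d + 2) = (d - 1)*(d + 3)*(d - 2)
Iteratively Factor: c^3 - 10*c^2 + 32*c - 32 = (c - 4)*(c^2 - 6*c + 8) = (c - 4)^2*(c - 2)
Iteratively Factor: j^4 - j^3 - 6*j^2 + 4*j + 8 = (j - 2)*(j^3 + j^2 - 4*j - 4) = (j - 2)*(j + 2)*(j^2 - j - 2) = (j - 2)^2*(j + 2)*(j + 1)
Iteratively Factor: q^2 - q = (q)*(q - 1)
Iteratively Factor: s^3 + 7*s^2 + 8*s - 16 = (s + 4)*(s^2 + 3*s - 4) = (s + 4)^2*(s - 1)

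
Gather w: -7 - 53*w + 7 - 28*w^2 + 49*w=-28*w^2 - 4*w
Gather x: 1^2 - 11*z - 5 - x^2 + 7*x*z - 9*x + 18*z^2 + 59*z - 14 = -x^2 + x*(7*z - 9) + 18*z^2 + 48*z - 18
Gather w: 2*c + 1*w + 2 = 2*c + w + 2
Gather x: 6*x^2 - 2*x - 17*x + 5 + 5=6*x^2 - 19*x + 10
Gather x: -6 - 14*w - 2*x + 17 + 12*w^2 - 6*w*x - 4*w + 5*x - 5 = 12*w^2 - 18*w + x*(3 - 6*w) + 6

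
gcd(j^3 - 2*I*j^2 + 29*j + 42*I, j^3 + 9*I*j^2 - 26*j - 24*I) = j^2 + 5*I*j - 6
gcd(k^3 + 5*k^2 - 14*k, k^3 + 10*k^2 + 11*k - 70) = k^2 + 5*k - 14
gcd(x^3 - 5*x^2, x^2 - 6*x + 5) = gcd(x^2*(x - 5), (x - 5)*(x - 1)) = x - 5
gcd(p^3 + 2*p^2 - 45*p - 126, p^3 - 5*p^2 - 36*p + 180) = p + 6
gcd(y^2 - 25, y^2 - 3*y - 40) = y + 5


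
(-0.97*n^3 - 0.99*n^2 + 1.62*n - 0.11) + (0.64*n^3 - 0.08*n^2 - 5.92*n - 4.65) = -0.33*n^3 - 1.07*n^2 - 4.3*n - 4.76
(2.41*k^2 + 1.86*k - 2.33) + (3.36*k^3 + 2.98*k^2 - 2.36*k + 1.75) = 3.36*k^3 + 5.39*k^2 - 0.5*k - 0.58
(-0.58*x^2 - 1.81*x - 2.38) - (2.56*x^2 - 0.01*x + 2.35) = -3.14*x^2 - 1.8*x - 4.73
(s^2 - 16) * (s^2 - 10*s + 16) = s^4 - 10*s^3 + 160*s - 256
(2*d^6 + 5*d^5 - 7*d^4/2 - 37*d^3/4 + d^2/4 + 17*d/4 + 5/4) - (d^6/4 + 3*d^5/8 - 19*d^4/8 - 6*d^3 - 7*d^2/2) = 7*d^6/4 + 37*d^5/8 - 9*d^4/8 - 13*d^3/4 + 15*d^2/4 + 17*d/4 + 5/4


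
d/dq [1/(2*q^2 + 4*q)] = (-q - 1)/(q^2*(q + 2)^2)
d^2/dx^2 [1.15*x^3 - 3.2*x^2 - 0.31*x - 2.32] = 6.9*x - 6.4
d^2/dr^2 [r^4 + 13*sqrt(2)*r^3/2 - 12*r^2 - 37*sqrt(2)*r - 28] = 12*r^2 + 39*sqrt(2)*r - 24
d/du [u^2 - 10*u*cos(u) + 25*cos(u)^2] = 10*u*sin(u) + 2*u - 25*sin(2*u) - 10*cos(u)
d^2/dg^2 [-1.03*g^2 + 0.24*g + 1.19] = -2.06000000000000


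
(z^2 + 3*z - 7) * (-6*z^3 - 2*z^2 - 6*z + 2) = -6*z^5 - 20*z^4 + 30*z^3 - 2*z^2 + 48*z - 14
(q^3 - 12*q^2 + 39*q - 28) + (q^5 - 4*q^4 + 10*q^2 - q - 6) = q^5 - 4*q^4 + q^3 - 2*q^2 + 38*q - 34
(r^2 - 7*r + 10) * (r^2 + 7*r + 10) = r^4 - 29*r^2 + 100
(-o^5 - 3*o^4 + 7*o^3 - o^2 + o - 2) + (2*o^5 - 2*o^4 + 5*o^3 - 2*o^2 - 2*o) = o^5 - 5*o^4 + 12*o^3 - 3*o^2 - o - 2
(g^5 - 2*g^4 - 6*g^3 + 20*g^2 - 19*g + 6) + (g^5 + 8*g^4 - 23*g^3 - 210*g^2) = 2*g^5 + 6*g^4 - 29*g^3 - 190*g^2 - 19*g + 6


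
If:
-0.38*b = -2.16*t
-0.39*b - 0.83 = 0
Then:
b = -2.13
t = -0.37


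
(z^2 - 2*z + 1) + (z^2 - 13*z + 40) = 2*z^2 - 15*z + 41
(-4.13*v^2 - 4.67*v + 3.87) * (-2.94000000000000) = 12.1422*v^2 + 13.7298*v - 11.3778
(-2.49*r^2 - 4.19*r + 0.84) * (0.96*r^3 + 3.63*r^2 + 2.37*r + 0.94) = -2.3904*r^5 - 13.0611*r^4 - 20.3046*r^3 - 9.2217*r^2 - 1.9478*r + 0.7896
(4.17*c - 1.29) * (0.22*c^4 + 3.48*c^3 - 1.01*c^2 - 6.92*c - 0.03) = 0.9174*c^5 + 14.2278*c^4 - 8.7009*c^3 - 27.5535*c^2 + 8.8017*c + 0.0387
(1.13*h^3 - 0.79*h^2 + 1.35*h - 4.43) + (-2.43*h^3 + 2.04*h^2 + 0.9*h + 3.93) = -1.3*h^3 + 1.25*h^2 + 2.25*h - 0.5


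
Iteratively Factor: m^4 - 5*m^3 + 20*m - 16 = (m + 2)*(m^3 - 7*m^2 + 14*m - 8) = (m - 4)*(m + 2)*(m^2 - 3*m + 2) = (m - 4)*(m - 1)*(m + 2)*(m - 2)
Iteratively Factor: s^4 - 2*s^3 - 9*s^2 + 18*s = (s - 2)*(s^3 - 9*s) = (s - 2)*(s + 3)*(s^2 - 3*s) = s*(s - 2)*(s + 3)*(s - 3)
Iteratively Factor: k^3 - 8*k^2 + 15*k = (k)*(k^2 - 8*k + 15) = k*(k - 3)*(k - 5)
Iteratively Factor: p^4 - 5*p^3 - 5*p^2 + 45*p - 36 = (p - 3)*(p^3 - 2*p^2 - 11*p + 12) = (p - 3)*(p - 1)*(p^2 - p - 12) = (p - 4)*(p - 3)*(p - 1)*(p + 3)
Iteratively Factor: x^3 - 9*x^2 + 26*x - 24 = (x - 2)*(x^2 - 7*x + 12) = (x - 3)*(x - 2)*(x - 4)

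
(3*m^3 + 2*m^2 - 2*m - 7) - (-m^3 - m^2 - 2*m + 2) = 4*m^3 + 3*m^2 - 9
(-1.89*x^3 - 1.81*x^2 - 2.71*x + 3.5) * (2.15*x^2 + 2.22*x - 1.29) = -4.0635*x^5 - 8.0873*x^4 - 7.4066*x^3 + 3.8437*x^2 + 11.2659*x - 4.515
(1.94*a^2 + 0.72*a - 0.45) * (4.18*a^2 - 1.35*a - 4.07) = 8.1092*a^4 + 0.3906*a^3 - 10.7488*a^2 - 2.3229*a + 1.8315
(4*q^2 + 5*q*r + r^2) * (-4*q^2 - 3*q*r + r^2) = -16*q^4 - 32*q^3*r - 15*q^2*r^2 + 2*q*r^3 + r^4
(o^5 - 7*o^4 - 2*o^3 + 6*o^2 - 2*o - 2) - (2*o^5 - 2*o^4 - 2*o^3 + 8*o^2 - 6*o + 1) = -o^5 - 5*o^4 - 2*o^2 + 4*o - 3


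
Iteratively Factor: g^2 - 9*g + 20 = (g - 5)*(g - 4)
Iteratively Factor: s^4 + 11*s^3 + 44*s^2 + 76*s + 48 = (s + 3)*(s^3 + 8*s^2 + 20*s + 16) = (s + 2)*(s + 3)*(s^2 + 6*s + 8) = (s + 2)*(s + 3)*(s + 4)*(s + 2)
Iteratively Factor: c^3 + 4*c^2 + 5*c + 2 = (c + 1)*(c^2 + 3*c + 2) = (c + 1)*(c + 2)*(c + 1)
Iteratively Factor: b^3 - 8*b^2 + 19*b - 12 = (b - 4)*(b^2 - 4*b + 3) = (b - 4)*(b - 3)*(b - 1)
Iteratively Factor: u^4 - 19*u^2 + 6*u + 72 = (u + 2)*(u^3 - 2*u^2 - 15*u + 36) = (u + 2)*(u + 4)*(u^2 - 6*u + 9) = (u - 3)*(u + 2)*(u + 4)*(u - 3)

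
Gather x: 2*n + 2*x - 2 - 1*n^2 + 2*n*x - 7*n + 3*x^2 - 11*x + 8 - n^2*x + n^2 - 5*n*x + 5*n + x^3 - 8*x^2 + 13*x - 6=x^3 - 5*x^2 + x*(-n^2 - 3*n + 4)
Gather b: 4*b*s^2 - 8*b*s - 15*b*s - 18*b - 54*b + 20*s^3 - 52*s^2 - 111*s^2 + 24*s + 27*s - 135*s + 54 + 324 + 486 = b*(4*s^2 - 23*s - 72) + 20*s^3 - 163*s^2 - 84*s + 864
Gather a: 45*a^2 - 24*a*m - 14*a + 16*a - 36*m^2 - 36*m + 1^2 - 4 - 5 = 45*a^2 + a*(2 - 24*m) - 36*m^2 - 36*m - 8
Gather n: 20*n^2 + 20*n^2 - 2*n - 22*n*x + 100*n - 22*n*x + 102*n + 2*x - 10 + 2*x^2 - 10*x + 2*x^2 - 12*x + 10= 40*n^2 + n*(200 - 44*x) + 4*x^2 - 20*x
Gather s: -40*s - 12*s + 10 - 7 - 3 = -52*s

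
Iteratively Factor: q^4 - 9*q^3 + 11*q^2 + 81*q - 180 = (q - 4)*(q^3 - 5*q^2 - 9*q + 45) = (q - 4)*(q - 3)*(q^2 - 2*q - 15) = (q - 5)*(q - 4)*(q - 3)*(q + 3)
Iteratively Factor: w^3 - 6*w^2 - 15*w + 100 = (w + 4)*(w^2 - 10*w + 25) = (w - 5)*(w + 4)*(w - 5)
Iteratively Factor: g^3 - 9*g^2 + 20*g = (g)*(g^2 - 9*g + 20) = g*(g - 4)*(g - 5)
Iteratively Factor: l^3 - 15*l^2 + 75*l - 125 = (l - 5)*(l^2 - 10*l + 25) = (l - 5)^2*(l - 5)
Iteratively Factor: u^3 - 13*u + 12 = (u - 3)*(u^2 + 3*u - 4) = (u - 3)*(u + 4)*(u - 1)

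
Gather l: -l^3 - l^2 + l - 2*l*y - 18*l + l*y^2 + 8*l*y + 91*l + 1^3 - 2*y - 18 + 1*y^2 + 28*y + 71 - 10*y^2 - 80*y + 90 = -l^3 - l^2 + l*(y^2 + 6*y + 74) - 9*y^2 - 54*y + 144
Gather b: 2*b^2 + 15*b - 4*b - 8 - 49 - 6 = 2*b^2 + 11*b - 63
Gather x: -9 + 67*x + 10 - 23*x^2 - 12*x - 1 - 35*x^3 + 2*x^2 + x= -35*x^3 - 21*x^2 + 56*x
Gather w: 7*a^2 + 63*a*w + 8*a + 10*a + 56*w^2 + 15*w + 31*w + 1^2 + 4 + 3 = 7*a^2 + 18*a + 56*w^2 + w*(63*a + 46) + 8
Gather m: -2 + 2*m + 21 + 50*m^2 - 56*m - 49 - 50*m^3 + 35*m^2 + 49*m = -50*m^3 + 85*m^2 - 5*m - 30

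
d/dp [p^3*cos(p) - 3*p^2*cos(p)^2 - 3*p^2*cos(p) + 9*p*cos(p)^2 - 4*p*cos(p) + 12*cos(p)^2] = -p^3*sin(p) + 3*p^2*sin(2*p) + 3*sqrt(2)*p^2*sin(p + pi/4) + 4*p*sin(p) - 9*p*sin(2*p) - 6*p*cos(p) - 3*p*cos(2*p) - 3*p - 12*sin(2*p) - 4*cos(p) + 9*cos(2*p)/2 + 9/2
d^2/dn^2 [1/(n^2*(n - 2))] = 2*(n^2 + 2*n*(n - 2) + 3*(n - 2)^2)/(n^4*(n - 2)^3)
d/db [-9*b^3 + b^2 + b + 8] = -27*b^2 + 2*b + 1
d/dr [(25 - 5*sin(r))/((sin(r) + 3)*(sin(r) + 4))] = 5*(sin(r)^2 - 10*sin(r) - 47)*cos(r)/((sin(r) + 3)^2*(sin(r) + 4)^2)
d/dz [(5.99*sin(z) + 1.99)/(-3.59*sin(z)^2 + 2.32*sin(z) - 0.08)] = (21.5041*sin(z)^2 + 14.2882*sin(z) - 5.096)*cos(z)/(12.8881*sin(z)^4 - 16.6576*sin(z)^3 + 5.9568*sin(z)^2 - 0.3712*sin(z) + 0.0064)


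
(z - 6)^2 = z^2 - 12*z + 36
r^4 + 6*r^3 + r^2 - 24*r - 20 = (r - 2)*(r + 1)*(r + 2)*(r + 5)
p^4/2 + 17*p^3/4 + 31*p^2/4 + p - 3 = (p/2 + 1)*(p - 1/2)*(p + 1)*(p + 6)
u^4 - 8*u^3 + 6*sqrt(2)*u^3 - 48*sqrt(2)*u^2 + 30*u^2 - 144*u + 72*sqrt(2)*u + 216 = (u - 6)*(u - 2)*(u + 3*sqrt(2))^2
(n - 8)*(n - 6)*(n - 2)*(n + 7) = n^4 - 9*n^3 - 36*n^2 + 436*n - 672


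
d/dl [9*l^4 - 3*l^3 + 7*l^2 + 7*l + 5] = 36*l^3 - 9*l^2 + 14*l + 7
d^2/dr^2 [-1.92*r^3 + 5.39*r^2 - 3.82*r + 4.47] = 10.78 - 11.52*r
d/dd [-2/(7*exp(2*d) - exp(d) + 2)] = (28*exp(d) - 2)*exp(d)/(7*exp(2*d) - exp(d) + 2)^2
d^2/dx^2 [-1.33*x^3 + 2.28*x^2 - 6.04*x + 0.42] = 4.56 - 7.98*x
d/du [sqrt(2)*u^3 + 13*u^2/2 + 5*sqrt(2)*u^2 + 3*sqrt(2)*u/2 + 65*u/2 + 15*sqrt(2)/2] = 3*sqrt(2)*u^2 + 13*u + 10*sqrt(2)*u + 3*sqrt(2)/2 + 65/2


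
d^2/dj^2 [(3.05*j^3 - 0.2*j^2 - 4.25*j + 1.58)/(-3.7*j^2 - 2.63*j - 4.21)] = (-5.6843418860808e-14*j^4 + 165.29921*j^3 - 351.09669*j^2 - 813.81441*j - 59.658994)/(50.653*j^6 + 108.0141*j^5 + 249.68229*j^4 + 263.996507*j^3 + 284.097957*j^2 + 139.843149*j + 74.618461)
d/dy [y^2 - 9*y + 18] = 2*y - 9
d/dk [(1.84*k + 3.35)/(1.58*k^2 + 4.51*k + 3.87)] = (2.9072*k^2 + 8.2984*k - (1.84*k + 3.35)*(3.16*k + 4.51) + 7.1208)/(1.58*k^2 + 4.51*k + 3.87)^2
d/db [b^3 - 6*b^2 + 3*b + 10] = 3*b^2 - 12*b + 3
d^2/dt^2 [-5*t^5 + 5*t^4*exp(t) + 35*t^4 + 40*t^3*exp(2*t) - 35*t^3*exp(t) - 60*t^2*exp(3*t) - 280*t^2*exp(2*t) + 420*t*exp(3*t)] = 5*t^4*exp(t) + 160*t^3*exp(2*t) + 5*t^3*exp(t) - 100*t^3 - 540*t^2*exp(3*t) - 640*t^2*exp(2*t) - 150*t^2*exp(t) + 420*t^2 + 3060*t*exp(3*t) - 2000*t*exp(2*t) - 210*t*exp(t) + 2400*exp(3*t) - 560*exp(2*t)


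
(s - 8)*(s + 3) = s^2 - 5*s - 24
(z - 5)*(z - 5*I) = z^2 - 5*z - 5*I*z + 25*I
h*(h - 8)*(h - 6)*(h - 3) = h^4 - 17*h^3 + 90*h^2 - 144*h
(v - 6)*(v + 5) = v^2 - v - 30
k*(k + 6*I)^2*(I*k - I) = I*k^4 - 12*k^3 - I*k^3 + 12*k^2 - 36*I*k^2 + 36*I*k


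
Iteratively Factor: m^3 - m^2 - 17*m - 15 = (m + 1)*(m^2 - 2*m - 15) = (m + 1)*(m + 3)*(m - 5)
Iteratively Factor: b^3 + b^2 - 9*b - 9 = (b - 3)*(b^2 + 4*b + 3) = (b - 3)*(b + 3)*(b + 1)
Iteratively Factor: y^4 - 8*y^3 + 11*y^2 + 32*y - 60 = (y - 2)*(y^3 - 6*y^2 - y + 30) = (y - 2)*(y + 2)*(y^2 - 8*y + 15) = (y - 5)*(y - 2)*(y + 2)*(y - 3)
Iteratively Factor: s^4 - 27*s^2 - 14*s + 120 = (s - 2)*(s^3 + 2*s^2 - 23*s - 60) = (s - 2)*(s + 3)*(s^2 - s - 20) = (s - 5)*(s - 2)*(s + 3)*(s + 4)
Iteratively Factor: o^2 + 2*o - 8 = (o - 2)*(o + 4)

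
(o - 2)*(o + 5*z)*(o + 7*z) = o^3 + 12*o^2*z - 2*o^2 + 35*o*z^2 - 24*o*z - 70*z^2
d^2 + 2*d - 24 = (d - 4)*(d + 6)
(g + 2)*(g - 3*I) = g^2 + 2*g - 3*I*g - 6*I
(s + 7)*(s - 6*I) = s^2 + 7*s - 6*I*s - 42*I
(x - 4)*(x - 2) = x^2 - 6*x + 8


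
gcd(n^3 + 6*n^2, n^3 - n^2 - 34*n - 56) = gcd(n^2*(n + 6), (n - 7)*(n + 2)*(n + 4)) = 1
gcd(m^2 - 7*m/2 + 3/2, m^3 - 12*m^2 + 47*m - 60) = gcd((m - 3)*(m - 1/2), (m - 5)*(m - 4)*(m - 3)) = m - 3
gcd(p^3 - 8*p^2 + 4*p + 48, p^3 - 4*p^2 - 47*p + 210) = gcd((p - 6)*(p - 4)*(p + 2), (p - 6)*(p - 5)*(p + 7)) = p - 6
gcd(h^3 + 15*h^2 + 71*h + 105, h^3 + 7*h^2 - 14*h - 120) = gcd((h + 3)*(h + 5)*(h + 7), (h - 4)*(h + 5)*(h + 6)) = h + 5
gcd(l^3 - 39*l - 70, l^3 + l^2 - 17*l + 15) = l + 5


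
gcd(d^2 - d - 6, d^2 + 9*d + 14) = d + 2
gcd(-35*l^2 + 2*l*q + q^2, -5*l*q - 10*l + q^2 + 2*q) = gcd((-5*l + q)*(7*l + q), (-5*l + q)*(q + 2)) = -5*l + q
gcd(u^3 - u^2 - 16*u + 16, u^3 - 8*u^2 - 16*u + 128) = u^2 - 16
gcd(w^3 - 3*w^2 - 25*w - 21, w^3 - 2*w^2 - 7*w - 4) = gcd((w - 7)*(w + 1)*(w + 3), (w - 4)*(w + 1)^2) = w + 1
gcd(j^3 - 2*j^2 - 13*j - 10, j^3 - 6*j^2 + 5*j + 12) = j + 1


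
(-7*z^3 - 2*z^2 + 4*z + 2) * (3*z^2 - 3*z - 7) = -21*z^5 + 15*z^4 + 67*z^3 + 8*z^2 - 34*z - 14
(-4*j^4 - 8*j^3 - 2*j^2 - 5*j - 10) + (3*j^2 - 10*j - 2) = -4*j^4 - 8*j^3 + j^2 - 15*j - 12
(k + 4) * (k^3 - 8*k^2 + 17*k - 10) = k^4 - 4*k^3 - 15*k^2 + 58*k - 40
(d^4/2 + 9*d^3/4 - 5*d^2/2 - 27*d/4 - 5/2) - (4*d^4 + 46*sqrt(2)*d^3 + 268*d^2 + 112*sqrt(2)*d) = -7*d^4/2 - 46*sqrt(2)*d^3 + 9*d^3/4 - 541*d^2/2 - 112*sqrt(2)*d - 27*d/4 - 5/2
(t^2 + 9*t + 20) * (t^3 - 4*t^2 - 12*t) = t^5 + 5*t^4 - 28*t^3 - 188*t^2 - 240*t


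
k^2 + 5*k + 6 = (k + 2)*(k + 3)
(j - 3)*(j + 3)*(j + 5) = j^3 + 5*j^2 - 9*j - 45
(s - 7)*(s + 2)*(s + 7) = s^3 + 2*s^2 - 49*s - 98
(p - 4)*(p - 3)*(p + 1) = p^3 - 6*p^2 + 5*p + 12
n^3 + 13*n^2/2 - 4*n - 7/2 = (n - 1)*(n + 1/2)*(n + 7)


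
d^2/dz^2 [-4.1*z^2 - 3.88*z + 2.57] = -8.20000000000000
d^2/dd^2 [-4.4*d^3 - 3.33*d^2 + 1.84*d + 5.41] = -26.4*d - 6.66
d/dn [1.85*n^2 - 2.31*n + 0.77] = 3.7*n - 2.31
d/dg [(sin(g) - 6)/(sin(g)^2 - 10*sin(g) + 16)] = (12*sin(g) + cos(g)^2 - 45)*cos(g)/(sin(g)^2 - 10*sin(g) + 16)^2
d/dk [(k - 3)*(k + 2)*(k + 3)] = 3*k^2 + 4*k - 9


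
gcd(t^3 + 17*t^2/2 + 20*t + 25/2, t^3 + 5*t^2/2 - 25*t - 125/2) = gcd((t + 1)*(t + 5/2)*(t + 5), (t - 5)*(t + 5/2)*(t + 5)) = t^2 + 15*t/2 + 25/2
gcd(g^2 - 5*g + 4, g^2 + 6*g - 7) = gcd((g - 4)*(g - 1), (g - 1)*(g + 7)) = g - 1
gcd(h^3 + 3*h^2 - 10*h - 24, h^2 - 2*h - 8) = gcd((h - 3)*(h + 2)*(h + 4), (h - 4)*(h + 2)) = h + 2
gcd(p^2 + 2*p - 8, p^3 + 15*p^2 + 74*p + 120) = p + 4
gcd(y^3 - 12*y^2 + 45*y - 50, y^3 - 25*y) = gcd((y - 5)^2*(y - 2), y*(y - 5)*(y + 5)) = y - 5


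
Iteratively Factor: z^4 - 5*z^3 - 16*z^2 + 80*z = (z)*(z^3 - 5*z^2 - 16*z + 80) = z*(z - 5)*(z^2 - 16) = z*(z - 5)*(z + 4)*(z - 4)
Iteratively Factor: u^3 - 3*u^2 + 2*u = (u - 1)*(u^2 - 2*u) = (u - 2)*(u - 1)*(u)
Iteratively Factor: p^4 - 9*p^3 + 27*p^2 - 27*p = (p)*(p^3 - 9*p^2 + 27*p - 27) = p*(p - 3)*(p^2 - 6*p + 9) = p*(p - 3)^2*(p - 3)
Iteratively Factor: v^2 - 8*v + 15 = (v - 3)*(v - 5)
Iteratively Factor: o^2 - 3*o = (o - 3)*(o)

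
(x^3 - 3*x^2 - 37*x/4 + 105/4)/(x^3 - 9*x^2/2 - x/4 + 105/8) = 2*(x + 3)/(2*x + 3)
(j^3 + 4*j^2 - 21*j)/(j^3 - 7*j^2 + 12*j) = (j + 7)/(j - 4)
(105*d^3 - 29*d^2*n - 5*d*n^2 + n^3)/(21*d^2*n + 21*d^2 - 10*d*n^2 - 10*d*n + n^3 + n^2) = (5*d + n)/(n + 1)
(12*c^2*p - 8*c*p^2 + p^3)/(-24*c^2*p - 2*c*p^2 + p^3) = (-2*c + p)/(4*c + p)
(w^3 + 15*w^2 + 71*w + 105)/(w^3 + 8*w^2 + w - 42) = (w + 5)/(w - 2)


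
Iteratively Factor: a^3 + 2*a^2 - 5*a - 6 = (a + 1)*(a^2 + a - 6) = (a - 2)*(a + 1)*(a + 3)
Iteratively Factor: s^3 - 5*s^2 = (s)*(s^2 - 5*s) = s*(s - 5)*(s)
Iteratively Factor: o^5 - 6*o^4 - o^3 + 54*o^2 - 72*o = (o - 4)*(o^4 - 2*o^3 - 9*o^2 + 18*o) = (o - 4)*(o - 2)*(o^3 - 9*o) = o*(o - 4)*(o - 2)*(o^2 - 9) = o*(o - 4)*(o - 2)*(o + 3)*(o - 3)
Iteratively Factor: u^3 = (u)*(u^2) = u^2*(u)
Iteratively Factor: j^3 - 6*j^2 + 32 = (j + 2)*(j^2 - 8*j + 16) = (j - 4)*(j + 2)*(j - 4)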